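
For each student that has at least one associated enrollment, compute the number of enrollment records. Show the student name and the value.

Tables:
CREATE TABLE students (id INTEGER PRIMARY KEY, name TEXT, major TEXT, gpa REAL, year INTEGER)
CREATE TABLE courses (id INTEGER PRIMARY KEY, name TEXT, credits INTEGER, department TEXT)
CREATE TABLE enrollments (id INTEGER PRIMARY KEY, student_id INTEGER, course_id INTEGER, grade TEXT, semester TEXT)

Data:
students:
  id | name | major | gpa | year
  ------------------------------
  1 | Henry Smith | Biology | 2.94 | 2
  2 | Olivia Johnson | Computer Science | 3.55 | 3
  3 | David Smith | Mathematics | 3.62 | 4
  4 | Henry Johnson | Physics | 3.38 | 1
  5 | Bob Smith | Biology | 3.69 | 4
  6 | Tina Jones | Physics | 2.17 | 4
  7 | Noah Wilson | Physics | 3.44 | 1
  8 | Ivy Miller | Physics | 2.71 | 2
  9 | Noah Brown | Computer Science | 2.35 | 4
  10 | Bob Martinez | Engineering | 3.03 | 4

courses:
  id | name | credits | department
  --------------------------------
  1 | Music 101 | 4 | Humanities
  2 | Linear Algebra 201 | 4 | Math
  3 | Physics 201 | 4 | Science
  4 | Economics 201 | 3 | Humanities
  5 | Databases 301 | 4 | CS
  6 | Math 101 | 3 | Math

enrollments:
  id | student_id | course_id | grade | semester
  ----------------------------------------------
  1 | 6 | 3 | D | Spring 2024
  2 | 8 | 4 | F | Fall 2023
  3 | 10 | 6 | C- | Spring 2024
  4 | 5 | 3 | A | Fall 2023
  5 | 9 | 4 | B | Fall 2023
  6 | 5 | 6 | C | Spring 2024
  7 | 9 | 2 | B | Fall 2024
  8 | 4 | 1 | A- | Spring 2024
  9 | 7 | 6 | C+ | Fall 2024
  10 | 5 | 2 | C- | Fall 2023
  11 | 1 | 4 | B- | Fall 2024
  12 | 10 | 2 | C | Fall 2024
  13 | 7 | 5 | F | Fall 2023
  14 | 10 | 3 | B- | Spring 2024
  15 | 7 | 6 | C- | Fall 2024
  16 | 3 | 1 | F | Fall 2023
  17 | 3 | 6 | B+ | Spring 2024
SELECT p.name, COUNT(*) AS n FROM enrollments c JOIN students p ON c.student_id = p.id GROUP BY p.id, p.name

Execution result:
name | n
Henry Smith | 1
David Smith | 2
Henry Johnson | 1
Bob Smith | 3
Tina Jones | 1
Noah Wilson | 3
Ivy Miller | 1
Noah Brown | 2
Bob Martinez | 3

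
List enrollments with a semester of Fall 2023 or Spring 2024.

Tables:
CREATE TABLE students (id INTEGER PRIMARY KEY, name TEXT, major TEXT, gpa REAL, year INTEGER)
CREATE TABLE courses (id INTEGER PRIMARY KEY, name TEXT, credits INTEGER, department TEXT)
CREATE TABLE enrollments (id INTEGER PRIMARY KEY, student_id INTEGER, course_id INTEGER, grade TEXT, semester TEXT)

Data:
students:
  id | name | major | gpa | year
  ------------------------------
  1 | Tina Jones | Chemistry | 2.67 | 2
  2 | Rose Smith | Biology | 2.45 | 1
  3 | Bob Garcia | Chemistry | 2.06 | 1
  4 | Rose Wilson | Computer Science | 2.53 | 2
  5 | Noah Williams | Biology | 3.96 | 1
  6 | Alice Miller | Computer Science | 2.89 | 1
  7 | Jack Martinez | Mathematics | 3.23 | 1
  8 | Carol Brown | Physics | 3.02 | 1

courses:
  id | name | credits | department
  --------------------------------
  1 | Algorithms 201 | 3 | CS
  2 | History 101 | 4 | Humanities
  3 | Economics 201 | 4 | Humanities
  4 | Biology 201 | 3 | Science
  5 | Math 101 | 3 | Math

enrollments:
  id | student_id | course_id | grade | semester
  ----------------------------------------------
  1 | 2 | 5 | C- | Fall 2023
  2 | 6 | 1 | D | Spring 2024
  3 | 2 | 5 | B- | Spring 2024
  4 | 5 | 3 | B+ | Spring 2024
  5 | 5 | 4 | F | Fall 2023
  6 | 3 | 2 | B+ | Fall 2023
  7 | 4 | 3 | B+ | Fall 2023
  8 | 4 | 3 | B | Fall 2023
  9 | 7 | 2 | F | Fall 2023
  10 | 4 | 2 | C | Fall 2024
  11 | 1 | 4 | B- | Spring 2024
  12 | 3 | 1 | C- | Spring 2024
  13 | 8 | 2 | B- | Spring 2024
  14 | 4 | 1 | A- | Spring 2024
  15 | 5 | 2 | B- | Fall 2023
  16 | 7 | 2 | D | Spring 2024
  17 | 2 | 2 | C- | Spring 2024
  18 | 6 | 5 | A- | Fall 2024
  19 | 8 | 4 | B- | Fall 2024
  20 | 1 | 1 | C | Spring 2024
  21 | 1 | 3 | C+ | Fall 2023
SELECT id, semester FROM enrollments WHERE semester IN ('Fall 2023', 'Spring 2024')

Execution result:
id | semester
1 | Fall 2023
2 | Spring 2024
3 | Spring 2024
4 | Spring 2024
5 | Fall 2023
6 | Fall 2023
7 | Fall 2023
8 | Fall 2023
9 | Fall 2023
11 | Spring 2024
12 | Spring 2024
13 | Spring 2024
14 | Spring 2024
15 | Fall 2023
16 | Spring 2024
17 | Spring 2024
20 | Spring 2024
21 | Fall 2023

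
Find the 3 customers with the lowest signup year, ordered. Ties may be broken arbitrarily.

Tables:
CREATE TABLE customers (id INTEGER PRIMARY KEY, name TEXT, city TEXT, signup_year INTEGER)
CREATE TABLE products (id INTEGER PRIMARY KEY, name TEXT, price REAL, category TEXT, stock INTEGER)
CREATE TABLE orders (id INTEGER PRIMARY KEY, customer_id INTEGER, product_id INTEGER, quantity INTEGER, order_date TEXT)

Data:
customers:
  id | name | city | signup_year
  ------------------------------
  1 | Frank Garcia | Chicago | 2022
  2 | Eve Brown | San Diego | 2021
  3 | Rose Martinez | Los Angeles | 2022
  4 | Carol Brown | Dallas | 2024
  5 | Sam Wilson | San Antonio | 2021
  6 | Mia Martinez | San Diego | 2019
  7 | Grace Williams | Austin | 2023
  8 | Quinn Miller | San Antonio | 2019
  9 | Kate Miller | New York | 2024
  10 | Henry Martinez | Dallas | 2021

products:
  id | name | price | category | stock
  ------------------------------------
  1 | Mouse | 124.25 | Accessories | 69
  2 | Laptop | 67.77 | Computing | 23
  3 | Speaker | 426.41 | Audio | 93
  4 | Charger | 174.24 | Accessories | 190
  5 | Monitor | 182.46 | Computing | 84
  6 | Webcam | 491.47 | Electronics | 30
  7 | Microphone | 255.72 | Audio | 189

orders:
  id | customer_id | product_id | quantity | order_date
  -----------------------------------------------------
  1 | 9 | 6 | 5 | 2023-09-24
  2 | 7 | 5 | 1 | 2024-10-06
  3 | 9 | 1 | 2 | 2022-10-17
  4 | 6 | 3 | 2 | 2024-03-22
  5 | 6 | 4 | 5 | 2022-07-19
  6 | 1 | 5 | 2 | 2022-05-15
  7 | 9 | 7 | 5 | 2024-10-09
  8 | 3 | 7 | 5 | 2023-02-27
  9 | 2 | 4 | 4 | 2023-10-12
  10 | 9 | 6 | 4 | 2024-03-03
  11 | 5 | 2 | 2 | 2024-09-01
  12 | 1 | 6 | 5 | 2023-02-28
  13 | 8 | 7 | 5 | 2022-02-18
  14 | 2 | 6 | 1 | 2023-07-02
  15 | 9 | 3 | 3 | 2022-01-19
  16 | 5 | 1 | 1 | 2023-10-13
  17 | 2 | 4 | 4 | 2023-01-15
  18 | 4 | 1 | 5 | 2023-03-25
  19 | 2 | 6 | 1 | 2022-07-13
SELECT name, signup_year FROM customers ORDER BY signup_year ASC LIMIT 3

Execution result:
name | signup_year
Mia Martinez | 2019
Quinn Miller | 2019
Eve Brown | 2021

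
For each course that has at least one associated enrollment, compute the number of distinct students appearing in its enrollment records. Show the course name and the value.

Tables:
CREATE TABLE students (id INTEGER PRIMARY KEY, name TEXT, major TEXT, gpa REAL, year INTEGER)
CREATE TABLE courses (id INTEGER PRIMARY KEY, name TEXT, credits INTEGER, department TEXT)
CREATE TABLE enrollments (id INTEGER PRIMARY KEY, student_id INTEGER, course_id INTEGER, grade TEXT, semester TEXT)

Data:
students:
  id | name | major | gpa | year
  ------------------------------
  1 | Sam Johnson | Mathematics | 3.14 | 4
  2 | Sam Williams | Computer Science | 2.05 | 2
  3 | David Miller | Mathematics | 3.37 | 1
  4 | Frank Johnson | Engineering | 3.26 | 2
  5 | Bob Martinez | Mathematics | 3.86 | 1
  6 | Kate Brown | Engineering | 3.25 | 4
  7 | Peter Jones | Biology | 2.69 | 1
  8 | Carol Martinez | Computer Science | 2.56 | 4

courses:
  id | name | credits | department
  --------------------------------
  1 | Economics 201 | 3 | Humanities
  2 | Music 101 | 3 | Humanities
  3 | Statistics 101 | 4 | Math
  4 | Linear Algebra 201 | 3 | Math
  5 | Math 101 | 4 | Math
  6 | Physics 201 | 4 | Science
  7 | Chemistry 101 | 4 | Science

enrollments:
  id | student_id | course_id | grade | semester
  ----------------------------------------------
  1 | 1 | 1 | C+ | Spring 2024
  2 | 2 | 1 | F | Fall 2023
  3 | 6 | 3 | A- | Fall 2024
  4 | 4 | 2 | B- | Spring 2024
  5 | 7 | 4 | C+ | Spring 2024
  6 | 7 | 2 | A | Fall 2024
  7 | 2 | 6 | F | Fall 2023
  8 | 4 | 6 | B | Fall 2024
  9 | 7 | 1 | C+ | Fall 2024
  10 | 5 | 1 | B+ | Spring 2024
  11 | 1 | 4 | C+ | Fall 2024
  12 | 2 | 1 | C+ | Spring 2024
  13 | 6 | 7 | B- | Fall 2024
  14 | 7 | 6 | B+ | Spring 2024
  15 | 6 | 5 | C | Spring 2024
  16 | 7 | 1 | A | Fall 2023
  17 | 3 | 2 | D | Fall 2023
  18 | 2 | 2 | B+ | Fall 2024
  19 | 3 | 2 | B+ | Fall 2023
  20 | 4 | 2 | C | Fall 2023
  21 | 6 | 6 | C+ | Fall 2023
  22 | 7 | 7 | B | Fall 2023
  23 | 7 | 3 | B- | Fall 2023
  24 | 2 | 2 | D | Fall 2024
SELECT p.name, COUNT(DISTINCT c.student_id) AS distinct_student_count FROM enrollments c JOIN courses p ON c.course_id = p.id GROUP BY p.id, p.name

Execution result:
name | distinct_student_count
Economics 201 | 4
Music 101 | 4
Statistics 101 | 2
Linear Algebra 201 | 2
Math 101 | 1
Physics 201 | 4
Chemistry 101 | 2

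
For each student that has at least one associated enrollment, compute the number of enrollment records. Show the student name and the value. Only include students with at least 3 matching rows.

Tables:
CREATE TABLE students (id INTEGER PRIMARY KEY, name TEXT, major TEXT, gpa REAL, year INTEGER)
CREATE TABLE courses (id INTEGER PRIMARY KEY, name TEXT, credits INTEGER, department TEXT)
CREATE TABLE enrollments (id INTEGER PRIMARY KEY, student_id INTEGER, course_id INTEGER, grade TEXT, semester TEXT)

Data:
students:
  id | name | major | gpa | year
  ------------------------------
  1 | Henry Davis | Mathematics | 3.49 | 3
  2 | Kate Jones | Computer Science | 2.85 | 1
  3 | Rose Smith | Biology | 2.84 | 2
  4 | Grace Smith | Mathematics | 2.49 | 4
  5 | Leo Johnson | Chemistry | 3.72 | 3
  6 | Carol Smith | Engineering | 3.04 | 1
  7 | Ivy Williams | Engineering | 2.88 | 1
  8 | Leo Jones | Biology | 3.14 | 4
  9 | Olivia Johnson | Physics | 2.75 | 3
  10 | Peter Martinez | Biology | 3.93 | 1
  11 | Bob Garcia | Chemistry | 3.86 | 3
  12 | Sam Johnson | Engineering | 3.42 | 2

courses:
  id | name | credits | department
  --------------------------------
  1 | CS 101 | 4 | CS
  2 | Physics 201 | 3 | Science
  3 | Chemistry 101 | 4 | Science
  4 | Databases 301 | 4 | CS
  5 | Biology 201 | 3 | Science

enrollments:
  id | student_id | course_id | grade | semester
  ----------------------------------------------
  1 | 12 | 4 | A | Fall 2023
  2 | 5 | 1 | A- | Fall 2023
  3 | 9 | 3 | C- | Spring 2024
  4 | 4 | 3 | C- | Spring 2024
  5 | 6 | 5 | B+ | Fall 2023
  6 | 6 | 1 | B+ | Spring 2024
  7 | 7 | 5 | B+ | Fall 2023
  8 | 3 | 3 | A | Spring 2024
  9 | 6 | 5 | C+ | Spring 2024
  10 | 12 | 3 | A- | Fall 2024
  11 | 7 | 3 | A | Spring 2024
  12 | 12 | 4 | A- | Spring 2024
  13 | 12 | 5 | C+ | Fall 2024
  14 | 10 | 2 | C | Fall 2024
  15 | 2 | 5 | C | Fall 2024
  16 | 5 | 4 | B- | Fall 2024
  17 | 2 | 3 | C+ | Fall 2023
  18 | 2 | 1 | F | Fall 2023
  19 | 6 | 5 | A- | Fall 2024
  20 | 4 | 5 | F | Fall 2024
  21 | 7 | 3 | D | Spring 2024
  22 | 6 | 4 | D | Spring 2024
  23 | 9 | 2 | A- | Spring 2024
SELECT p.name, COUNT(*) AS n FROM enrollments c JOIN students p ON c.student_id = p.id GROUP BY p.id, p.name HAVING COUNT(*) >= 3

Execution result:
name | n
Kate Jones | 3
Carol Smith | 5
Ivy Williams | 3
Sam Johnson | 4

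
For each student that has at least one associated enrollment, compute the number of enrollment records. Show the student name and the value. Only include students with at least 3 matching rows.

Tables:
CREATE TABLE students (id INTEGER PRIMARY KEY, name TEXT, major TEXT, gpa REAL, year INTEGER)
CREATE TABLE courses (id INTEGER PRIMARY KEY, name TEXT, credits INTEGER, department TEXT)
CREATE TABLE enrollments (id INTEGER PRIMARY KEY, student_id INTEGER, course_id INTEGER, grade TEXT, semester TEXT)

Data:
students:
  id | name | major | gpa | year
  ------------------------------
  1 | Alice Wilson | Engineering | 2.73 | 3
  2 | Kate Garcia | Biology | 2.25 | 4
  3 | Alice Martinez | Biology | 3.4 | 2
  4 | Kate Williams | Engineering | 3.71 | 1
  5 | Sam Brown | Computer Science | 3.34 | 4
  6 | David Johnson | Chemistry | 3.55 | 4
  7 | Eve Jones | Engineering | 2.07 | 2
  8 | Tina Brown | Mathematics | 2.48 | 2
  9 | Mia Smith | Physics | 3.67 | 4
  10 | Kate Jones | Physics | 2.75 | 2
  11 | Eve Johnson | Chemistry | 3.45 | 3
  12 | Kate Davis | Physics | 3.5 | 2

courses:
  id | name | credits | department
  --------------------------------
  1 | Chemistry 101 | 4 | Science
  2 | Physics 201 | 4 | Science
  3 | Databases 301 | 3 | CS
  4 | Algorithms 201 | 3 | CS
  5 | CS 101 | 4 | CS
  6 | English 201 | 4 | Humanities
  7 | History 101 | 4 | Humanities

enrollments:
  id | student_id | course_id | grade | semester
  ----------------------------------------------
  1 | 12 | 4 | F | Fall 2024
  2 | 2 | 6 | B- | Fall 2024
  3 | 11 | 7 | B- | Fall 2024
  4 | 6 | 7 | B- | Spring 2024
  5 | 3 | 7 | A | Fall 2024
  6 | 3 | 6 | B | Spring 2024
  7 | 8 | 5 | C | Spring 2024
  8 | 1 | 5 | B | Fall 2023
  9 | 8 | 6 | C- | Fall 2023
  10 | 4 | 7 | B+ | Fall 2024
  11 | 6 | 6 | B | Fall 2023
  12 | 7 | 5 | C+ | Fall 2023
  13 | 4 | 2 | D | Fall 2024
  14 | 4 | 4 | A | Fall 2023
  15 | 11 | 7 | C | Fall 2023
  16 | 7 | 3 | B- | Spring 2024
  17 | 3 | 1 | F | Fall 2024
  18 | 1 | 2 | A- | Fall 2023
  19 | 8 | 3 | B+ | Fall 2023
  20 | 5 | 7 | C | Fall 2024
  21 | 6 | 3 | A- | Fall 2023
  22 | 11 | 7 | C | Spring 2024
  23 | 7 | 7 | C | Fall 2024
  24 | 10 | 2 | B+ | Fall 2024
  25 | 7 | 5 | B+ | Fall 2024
SELECT p.name, COUNT(*) AS n FROM enrollments c JOIN students p ON c.student_id = p.id GROUP BY p.id, p.name HAVING COUNT(*) >= 3

Execution result:
name | n
Alice Martinez | 3
Kate Williams | 3
David Johnson | 3
Eve Jones | 4
Tina Brown | 3
Eve Johnson | 3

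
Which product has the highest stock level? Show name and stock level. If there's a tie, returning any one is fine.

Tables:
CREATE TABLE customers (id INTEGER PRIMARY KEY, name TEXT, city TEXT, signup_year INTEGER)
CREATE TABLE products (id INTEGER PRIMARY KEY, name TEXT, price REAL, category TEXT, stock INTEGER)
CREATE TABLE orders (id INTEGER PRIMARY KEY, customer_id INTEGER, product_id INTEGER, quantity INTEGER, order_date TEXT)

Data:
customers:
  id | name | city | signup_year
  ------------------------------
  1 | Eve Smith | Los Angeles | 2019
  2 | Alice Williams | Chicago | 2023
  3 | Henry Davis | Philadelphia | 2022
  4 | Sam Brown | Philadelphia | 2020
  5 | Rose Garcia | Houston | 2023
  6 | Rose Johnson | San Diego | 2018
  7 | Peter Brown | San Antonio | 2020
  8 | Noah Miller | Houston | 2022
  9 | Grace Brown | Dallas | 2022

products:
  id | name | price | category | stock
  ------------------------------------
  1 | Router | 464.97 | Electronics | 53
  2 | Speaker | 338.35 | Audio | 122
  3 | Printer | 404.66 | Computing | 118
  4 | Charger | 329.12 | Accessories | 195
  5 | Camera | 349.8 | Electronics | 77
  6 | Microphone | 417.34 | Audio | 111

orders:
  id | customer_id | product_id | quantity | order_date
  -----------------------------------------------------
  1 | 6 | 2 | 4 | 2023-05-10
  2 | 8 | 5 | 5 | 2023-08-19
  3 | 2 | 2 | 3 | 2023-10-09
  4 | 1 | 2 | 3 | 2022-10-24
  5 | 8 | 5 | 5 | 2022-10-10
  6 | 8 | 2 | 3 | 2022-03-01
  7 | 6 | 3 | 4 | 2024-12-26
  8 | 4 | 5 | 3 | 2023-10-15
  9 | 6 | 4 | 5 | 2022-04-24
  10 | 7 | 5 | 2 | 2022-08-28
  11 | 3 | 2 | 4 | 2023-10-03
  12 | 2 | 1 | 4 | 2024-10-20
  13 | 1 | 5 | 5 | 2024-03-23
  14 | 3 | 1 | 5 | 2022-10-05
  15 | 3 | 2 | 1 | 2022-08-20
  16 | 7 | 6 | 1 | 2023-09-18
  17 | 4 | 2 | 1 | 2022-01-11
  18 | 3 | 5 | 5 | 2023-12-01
SELECT name, stock FROM products ORDER BY stock DESC LIMIT 1

Execution result:
name | stock
Charger | 195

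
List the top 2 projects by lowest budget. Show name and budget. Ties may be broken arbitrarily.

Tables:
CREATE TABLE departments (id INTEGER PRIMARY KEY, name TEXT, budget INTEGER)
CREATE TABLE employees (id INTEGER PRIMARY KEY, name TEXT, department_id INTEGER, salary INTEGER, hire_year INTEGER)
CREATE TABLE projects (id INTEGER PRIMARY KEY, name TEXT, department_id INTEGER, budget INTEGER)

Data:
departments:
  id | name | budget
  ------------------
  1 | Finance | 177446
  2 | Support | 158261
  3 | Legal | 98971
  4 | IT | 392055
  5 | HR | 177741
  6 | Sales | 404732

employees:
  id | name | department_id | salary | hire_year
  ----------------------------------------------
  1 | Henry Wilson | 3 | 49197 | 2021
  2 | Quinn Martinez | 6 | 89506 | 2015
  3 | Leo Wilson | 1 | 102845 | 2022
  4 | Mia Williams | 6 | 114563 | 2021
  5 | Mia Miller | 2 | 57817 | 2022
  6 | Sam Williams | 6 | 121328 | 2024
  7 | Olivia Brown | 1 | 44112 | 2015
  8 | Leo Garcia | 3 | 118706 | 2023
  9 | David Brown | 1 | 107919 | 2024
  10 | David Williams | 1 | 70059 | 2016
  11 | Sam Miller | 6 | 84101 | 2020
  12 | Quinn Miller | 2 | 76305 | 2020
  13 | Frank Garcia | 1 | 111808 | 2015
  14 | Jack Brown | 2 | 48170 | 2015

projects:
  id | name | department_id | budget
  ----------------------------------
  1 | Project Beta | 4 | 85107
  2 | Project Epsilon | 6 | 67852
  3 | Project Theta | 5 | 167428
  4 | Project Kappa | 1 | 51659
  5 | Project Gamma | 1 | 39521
SELECT name, budget FROM projects ORDER BY budget ASC LIMIT 2

Execution result:
name | budget
Project Gamma | 39521
Project Kappa | 51659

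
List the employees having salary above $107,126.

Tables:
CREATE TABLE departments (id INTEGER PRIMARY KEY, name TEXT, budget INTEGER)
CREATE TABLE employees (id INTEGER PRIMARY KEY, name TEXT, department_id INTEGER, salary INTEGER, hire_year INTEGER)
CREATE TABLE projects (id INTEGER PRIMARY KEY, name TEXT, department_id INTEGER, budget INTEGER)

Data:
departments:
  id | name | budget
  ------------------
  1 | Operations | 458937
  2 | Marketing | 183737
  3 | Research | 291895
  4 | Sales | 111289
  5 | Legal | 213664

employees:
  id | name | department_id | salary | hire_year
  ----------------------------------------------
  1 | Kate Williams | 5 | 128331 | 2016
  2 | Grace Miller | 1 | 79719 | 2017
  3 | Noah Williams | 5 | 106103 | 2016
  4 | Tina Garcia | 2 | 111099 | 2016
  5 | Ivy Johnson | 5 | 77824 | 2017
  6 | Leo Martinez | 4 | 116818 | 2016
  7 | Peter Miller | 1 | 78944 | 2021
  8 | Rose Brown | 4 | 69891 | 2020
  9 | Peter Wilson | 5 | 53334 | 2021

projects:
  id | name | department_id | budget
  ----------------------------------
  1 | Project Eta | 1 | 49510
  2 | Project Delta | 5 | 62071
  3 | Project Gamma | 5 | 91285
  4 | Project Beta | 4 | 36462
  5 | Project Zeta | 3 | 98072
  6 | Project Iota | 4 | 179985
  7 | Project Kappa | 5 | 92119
SELECT name, salary FROM employees WHERE salary > 107126

Execution result:
name | salary
Kate Williams | 128331
Tina Garcia | 111099
Leo Martinez | 116818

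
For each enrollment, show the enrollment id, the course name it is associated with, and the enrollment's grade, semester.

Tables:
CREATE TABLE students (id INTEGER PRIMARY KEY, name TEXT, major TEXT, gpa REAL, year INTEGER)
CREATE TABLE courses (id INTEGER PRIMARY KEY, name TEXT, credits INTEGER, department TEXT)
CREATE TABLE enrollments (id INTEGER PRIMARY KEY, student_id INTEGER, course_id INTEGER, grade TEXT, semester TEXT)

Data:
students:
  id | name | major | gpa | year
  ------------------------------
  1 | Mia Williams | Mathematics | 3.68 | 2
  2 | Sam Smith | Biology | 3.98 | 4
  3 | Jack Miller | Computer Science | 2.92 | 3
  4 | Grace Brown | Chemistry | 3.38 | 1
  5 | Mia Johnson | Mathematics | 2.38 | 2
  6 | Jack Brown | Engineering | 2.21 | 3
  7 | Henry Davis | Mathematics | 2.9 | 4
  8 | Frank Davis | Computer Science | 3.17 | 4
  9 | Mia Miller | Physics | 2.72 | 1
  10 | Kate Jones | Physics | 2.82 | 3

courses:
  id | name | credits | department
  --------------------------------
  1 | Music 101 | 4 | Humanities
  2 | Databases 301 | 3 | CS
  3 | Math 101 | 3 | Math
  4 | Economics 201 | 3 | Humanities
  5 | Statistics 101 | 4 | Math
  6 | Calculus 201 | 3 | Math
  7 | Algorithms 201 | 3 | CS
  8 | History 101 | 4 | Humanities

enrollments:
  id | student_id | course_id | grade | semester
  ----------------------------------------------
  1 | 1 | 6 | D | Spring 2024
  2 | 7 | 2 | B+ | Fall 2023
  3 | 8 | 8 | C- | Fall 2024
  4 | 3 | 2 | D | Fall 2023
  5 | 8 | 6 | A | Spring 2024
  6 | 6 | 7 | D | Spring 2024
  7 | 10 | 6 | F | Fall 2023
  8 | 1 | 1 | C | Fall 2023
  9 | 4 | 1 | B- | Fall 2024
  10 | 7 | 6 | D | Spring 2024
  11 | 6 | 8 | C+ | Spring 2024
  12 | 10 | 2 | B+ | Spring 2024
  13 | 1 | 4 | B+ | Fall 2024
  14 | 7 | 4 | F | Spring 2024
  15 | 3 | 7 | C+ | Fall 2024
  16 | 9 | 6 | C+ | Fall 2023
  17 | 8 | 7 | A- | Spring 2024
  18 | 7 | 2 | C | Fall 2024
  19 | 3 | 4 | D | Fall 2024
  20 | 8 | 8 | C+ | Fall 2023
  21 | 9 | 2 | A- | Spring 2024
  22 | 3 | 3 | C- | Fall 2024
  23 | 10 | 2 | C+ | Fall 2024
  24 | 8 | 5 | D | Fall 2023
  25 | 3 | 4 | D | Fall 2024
SELECT c.id, p.name AS course, c.grade, c.semester FROM enrollments c JOIN courses p ON c.course_id = p.id

Execution result:
id | course | grade | semester
1 | Calculus 201 | D | Spring 2024
2 | Databases 301 | B+ | Fall 2023
3 | History 101 | C- | Fall 2024
4 | Databases 301 | D | Fall 2023
5 | Calculus 201 | A | Spring 2024
6 | Algorithms 201 | D | Spring 2024
7 | Calculus 201 | F | Fall 2023
8 | Music 101 | C | Fall 2023
9 | Music 101 | B- | Fall 2024
10 | Calculus 201 | D | Spring 2024
11 | History 101 | C+ | Spring 2024
12 | Databases 301 | B+ | Spring 2024
13 | Economics 201 | B+ | Fall 2024
14 | Economics 201 | F | Spring 2024
15 | Algorithms 201 | C+ | Fall 2024
16 | Calculus 201 | C+ | Fall 2023
17 | Algorithms 201 | A- | Spring 2024
18 | Databases 301 | C | Fall 2024
19 | Economics 201 | D | Fall 2024
20 | History 101 | C+ | Fall 2023
21 | Databases 301 | A- | Spring 2024
22 | Math 101 | C- | Fall 2024
23 | Databases 301 | C+ | Fall 2024
24 | Statistics 101 | D | Fall 2023
25 | Economics 201 | D | Fall 2024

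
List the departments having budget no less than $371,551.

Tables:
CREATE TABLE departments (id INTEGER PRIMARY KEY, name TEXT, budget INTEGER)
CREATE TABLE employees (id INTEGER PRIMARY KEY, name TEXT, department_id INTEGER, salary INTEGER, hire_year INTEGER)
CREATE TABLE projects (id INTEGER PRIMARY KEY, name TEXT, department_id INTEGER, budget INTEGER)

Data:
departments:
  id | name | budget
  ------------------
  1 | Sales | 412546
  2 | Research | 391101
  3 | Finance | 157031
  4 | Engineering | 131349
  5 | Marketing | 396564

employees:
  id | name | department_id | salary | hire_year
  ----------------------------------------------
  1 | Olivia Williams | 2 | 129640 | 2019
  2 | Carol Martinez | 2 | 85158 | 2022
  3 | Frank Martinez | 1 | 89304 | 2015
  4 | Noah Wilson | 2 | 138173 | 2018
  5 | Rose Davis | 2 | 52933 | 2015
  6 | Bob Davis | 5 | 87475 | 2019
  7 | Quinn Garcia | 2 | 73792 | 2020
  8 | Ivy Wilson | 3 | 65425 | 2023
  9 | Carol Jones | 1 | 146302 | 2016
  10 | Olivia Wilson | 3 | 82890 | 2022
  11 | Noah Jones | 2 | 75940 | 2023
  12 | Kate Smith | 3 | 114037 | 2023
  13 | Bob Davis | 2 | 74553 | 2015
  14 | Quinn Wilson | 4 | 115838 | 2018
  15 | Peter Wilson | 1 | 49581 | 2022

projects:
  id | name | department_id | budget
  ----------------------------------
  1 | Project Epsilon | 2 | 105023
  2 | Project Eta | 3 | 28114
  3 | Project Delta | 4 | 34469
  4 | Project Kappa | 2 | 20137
SELECT name, budget FROM departments WHERE budget >= 371551

Execution result:
name | budget
Sales | 412546
Research | 391101
Marketing | 396564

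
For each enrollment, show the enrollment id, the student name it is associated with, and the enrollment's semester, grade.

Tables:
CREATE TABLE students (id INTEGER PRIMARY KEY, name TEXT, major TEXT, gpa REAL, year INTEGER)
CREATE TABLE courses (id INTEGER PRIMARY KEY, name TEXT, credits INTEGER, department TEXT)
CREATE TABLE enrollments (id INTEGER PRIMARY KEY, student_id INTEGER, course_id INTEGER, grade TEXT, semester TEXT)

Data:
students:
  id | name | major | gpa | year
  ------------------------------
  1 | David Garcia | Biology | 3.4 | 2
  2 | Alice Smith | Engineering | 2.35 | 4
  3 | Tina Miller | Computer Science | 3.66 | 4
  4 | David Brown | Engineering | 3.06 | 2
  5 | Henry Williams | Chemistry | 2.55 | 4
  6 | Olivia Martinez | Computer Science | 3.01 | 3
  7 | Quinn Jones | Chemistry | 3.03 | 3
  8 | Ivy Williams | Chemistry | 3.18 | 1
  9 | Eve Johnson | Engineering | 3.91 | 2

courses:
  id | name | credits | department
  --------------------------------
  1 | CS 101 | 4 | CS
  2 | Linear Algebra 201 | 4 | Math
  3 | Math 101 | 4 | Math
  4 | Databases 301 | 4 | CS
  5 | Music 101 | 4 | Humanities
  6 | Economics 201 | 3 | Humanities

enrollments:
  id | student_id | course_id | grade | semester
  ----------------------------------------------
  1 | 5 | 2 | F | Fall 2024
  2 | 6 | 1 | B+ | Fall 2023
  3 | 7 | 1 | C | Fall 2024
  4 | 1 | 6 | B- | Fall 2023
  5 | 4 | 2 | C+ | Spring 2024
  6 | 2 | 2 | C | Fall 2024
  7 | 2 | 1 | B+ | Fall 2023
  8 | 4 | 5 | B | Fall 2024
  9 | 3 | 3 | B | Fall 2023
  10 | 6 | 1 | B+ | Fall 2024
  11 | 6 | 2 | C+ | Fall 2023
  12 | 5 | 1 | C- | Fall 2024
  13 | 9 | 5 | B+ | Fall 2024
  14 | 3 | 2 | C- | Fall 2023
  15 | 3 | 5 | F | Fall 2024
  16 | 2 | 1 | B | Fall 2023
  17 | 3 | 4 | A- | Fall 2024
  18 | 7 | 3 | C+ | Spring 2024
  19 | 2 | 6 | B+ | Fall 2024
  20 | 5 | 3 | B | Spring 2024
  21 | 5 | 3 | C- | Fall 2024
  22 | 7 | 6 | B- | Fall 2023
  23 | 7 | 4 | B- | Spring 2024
SELECT c.id, p.name AS student, c.semester, c.grade FROM enrollments c JOIN students p ON c.student_id = p.id

Execution result:
id | student | semester | grade
1 | Henry Williams | Fall 2024 | F
2 | Olivia Martinez | Fall 2023 | B+
3 | Quinn Jones | Fall 2024 | C
4 | David Garcia | Fall 2023 | B-
5 | David Brown | Spring 2024 | C+
6 | Alice Smith | Fall 2024 | C
7 | Alice Smith | Fall 2023 | B+
8 | David Brown | Fall 2024 | B
9 | Tina Miller | Fall 2023 | B
10 | Olivia Martinez | Fall 2024 | B+
11 | Olivia Martinez | Fall 2023 | C+
12 | Henry Williams | Fall 2024 | C-
13 | Eve Johnson | Fall 2024 | B+
14 | Tina Miller | Fall 2023 | C-
15 | Tina Miller | Fall 2024 | F
16 | Alice Smith | Fall 2023 | B
17 | Tina Miller | Fall 2024 | A-
18 | Quinn Jones | Spring 2024 | C+
19 | Alice Smith | Fall 2024 | B+
20 | Henry Williams | Spring 2024 | B
21 | Henry Williams | Fall 2024 | C-
22 | Quinn Jones | Fall 2023 | B-
23 | Quinn Jones | Spring 2024 | B-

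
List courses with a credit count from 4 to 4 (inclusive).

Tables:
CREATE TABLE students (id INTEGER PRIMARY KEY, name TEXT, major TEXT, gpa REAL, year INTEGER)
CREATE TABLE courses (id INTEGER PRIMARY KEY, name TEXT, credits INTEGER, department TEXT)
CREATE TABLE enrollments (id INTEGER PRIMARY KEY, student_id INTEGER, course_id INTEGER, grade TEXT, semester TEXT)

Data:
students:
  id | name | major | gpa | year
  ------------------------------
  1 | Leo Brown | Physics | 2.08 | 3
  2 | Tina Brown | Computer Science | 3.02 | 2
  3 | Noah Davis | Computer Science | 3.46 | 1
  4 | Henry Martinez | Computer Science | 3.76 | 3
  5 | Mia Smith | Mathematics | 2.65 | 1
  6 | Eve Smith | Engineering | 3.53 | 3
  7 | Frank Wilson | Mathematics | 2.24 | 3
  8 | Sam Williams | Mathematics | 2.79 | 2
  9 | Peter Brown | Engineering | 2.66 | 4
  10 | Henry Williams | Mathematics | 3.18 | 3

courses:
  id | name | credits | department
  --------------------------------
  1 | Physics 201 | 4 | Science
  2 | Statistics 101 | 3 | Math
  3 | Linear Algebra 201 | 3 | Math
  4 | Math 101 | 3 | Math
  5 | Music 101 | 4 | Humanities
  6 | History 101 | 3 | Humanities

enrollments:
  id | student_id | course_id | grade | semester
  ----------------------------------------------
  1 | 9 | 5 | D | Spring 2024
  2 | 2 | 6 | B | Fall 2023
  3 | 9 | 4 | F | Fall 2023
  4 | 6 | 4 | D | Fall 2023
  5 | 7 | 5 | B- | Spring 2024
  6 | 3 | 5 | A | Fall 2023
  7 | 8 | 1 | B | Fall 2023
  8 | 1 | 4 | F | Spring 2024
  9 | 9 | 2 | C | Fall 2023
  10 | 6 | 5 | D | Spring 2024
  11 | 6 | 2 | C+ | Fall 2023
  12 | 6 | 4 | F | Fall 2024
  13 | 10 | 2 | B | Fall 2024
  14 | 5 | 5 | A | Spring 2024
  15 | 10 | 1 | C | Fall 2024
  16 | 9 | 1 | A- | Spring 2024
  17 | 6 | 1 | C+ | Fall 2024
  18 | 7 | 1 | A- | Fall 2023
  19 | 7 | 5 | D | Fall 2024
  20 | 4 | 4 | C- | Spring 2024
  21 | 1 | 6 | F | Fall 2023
SELECT name, credits FROM courses WHERE credits BETWEEN 4 AND 4

Execution result:
name | credits
Physics 201 | 4
Music 101 | 4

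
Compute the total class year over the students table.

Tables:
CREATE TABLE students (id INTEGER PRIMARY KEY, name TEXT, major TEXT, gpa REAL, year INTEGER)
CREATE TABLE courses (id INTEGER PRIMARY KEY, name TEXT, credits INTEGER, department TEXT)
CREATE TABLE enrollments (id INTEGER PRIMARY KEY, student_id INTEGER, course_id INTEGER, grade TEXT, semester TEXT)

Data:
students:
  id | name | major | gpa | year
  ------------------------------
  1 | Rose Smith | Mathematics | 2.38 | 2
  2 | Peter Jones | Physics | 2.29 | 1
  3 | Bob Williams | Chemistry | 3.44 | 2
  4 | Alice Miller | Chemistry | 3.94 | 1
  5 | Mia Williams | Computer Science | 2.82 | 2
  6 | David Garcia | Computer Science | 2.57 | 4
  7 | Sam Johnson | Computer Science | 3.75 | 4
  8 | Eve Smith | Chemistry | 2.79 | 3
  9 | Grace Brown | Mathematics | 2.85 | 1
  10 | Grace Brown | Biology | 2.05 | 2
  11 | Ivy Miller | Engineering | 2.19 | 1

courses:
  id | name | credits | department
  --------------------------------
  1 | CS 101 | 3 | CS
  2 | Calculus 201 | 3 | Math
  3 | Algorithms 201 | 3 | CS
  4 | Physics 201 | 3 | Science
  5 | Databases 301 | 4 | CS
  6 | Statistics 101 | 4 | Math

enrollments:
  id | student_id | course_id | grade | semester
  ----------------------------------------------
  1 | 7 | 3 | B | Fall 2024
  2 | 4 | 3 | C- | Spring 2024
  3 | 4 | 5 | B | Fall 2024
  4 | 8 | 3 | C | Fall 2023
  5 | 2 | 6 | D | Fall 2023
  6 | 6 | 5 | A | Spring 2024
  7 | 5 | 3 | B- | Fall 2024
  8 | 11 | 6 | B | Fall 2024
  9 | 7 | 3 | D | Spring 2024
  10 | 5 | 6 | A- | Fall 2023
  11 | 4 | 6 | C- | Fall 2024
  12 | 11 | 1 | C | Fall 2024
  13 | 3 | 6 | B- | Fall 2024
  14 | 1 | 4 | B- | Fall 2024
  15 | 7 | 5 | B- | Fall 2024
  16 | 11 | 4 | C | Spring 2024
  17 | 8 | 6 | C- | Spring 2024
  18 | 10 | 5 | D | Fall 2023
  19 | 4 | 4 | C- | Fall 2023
SELECT SUM(year) FROM students

Execution result:
23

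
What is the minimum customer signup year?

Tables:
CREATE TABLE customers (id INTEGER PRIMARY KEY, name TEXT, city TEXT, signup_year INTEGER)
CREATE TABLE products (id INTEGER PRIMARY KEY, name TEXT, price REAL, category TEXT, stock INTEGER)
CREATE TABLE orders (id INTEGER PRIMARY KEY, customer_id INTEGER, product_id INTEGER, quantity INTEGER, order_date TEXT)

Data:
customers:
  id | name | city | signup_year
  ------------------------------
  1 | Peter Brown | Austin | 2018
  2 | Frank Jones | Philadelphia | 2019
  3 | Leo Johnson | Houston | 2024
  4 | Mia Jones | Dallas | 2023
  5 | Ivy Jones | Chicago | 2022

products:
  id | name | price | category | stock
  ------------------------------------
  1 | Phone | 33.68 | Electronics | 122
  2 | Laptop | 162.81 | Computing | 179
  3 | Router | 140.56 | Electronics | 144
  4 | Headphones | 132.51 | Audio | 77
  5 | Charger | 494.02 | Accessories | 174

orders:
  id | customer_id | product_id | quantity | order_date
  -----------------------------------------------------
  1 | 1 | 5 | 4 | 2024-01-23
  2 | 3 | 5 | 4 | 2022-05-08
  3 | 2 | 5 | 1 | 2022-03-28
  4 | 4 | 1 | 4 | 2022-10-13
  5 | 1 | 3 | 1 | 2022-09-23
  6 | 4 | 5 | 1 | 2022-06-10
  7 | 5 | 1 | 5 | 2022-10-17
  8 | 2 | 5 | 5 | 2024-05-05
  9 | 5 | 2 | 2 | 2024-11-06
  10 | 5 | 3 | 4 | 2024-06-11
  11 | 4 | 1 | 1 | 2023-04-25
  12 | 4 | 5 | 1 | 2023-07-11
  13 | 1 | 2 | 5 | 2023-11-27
SELECT MIN(signup_year) FROM customers

Execution result:
2018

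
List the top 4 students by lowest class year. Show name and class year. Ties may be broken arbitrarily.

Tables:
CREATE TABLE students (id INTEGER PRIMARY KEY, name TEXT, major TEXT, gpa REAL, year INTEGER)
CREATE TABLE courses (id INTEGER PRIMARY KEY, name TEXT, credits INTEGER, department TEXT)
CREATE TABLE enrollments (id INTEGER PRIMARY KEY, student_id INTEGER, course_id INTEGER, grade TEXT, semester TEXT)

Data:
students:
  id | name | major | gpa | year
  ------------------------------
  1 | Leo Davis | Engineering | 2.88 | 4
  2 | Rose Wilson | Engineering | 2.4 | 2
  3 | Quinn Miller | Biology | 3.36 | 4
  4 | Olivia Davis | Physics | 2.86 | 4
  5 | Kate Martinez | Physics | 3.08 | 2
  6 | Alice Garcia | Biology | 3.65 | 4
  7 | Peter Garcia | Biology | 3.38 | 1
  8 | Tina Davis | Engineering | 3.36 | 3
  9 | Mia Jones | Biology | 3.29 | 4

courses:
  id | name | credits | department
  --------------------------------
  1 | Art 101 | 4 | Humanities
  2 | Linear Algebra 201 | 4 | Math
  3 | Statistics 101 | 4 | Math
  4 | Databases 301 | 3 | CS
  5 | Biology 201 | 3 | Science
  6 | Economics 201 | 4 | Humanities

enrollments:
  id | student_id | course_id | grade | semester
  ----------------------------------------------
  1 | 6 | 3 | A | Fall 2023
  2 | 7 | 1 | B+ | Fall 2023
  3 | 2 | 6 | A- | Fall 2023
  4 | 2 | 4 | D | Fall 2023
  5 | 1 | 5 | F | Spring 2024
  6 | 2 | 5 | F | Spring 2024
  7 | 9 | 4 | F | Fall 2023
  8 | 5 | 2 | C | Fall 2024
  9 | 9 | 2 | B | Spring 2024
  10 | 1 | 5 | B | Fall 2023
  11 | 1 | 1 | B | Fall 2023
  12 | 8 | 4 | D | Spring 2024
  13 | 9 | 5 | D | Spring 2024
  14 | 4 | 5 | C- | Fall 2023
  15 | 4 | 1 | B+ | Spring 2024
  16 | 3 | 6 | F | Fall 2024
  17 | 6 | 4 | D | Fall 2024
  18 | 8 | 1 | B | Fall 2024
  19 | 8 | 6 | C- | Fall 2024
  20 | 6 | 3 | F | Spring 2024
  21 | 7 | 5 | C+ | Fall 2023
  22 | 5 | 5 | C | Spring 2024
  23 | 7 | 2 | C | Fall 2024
SELECT name, year FROM students ORDER BY year ASC LIMIT 4

Execution result:
name | year
Peter Garcia | 1
Rose Wilson | 2
Kate Martinez | 2
Tina Davis | 3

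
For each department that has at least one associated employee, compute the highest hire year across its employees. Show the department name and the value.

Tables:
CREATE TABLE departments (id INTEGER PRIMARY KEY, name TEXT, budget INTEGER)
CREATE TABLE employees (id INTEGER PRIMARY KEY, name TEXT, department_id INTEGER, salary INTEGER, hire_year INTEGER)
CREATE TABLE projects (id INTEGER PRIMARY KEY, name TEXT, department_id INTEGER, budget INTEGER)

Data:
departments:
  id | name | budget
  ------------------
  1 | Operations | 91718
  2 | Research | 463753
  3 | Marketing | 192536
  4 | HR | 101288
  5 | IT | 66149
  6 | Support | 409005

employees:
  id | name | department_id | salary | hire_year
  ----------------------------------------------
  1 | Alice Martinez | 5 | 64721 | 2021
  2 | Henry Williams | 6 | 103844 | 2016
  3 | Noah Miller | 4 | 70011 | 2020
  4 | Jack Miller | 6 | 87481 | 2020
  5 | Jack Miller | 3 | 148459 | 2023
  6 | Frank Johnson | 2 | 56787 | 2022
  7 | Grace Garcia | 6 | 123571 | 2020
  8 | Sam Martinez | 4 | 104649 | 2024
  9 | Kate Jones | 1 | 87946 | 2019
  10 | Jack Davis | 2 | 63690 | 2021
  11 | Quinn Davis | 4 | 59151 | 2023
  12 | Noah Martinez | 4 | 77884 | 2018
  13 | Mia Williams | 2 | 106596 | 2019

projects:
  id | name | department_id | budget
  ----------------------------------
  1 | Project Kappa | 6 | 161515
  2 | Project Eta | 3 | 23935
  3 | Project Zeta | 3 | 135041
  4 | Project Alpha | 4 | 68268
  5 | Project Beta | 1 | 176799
SELECT p.name, MAX(c.hire_year) AS max_hire_year FROM employees c JOIN departments p ON c.department_id = p.id GROUP BY p.id, p.name

Execution result:
name | max_hire_year
Operations | 2019
Research | 2022
Marketing | 2023
HR | 2024
IT | 2021
Support | 2020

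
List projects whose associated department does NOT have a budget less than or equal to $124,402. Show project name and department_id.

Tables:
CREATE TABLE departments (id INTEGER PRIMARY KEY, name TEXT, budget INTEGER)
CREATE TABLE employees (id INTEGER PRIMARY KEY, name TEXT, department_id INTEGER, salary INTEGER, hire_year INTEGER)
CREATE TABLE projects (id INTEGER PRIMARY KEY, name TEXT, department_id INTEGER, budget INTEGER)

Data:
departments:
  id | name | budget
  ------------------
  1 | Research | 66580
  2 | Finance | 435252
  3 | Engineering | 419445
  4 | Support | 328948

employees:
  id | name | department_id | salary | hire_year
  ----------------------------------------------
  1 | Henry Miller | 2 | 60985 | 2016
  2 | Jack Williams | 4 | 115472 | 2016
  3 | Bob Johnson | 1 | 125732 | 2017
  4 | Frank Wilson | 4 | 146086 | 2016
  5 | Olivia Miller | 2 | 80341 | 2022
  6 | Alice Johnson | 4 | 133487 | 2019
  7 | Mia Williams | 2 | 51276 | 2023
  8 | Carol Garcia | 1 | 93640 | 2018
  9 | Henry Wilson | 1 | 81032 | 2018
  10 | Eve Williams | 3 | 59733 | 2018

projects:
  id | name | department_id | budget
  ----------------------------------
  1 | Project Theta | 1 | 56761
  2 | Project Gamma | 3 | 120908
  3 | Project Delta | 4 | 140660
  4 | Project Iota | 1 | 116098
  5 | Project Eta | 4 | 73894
SELECT name, department_id FROM projects WHERE department_id NOT IN (SELECT id FROM departments WHERE budget <= 124402)

Execution result:
name | department_id
Project Gamma | 3
Project Delta | 4
Project Eta | 4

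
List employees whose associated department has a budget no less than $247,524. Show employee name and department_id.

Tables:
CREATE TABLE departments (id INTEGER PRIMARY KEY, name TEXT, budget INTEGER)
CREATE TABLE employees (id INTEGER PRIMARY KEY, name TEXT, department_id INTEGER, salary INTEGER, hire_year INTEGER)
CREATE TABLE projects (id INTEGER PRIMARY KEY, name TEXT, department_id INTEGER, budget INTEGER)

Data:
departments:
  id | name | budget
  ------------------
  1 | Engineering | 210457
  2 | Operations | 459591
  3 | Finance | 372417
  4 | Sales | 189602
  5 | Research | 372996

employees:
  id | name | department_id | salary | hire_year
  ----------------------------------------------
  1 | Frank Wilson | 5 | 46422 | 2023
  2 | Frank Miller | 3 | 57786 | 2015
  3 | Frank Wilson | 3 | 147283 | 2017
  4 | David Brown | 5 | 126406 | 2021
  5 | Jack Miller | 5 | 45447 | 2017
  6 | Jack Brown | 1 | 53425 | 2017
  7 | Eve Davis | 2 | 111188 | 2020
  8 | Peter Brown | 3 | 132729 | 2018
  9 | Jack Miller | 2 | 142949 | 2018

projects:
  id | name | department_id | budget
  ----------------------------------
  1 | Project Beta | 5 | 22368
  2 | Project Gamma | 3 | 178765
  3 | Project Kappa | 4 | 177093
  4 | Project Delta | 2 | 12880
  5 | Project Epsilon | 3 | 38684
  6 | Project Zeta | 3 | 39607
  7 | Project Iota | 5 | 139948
SELECT name, department_id FROM employees WHERE department_id IN (SELECT id FROM departments WHERE budget >= 247524)

Execution result:
name | department_id
Frank Wilson | 5
Frank Miller | 3
Frank Wilson | 3
David Brown | 5
Jack Miller | 5
Eve Davis | 2
Peter Brown | 3
Jack Miller | 2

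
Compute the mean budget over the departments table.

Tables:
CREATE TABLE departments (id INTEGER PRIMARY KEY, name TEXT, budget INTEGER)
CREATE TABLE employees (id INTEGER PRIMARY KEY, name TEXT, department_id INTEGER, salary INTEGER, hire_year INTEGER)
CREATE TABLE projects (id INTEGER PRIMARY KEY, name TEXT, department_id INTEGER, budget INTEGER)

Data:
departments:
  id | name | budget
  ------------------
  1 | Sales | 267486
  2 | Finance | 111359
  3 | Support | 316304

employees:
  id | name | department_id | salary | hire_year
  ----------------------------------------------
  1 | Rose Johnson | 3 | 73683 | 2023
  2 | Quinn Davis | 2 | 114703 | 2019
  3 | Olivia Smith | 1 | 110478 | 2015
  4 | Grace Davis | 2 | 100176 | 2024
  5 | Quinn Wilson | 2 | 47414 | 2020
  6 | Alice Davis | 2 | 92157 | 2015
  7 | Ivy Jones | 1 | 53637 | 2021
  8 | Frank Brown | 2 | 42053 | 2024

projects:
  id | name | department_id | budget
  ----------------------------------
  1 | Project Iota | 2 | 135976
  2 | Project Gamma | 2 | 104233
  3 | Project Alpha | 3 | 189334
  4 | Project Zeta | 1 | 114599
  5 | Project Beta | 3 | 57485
SELECT AVG(budget) FROM departments

Execution result:
231716.33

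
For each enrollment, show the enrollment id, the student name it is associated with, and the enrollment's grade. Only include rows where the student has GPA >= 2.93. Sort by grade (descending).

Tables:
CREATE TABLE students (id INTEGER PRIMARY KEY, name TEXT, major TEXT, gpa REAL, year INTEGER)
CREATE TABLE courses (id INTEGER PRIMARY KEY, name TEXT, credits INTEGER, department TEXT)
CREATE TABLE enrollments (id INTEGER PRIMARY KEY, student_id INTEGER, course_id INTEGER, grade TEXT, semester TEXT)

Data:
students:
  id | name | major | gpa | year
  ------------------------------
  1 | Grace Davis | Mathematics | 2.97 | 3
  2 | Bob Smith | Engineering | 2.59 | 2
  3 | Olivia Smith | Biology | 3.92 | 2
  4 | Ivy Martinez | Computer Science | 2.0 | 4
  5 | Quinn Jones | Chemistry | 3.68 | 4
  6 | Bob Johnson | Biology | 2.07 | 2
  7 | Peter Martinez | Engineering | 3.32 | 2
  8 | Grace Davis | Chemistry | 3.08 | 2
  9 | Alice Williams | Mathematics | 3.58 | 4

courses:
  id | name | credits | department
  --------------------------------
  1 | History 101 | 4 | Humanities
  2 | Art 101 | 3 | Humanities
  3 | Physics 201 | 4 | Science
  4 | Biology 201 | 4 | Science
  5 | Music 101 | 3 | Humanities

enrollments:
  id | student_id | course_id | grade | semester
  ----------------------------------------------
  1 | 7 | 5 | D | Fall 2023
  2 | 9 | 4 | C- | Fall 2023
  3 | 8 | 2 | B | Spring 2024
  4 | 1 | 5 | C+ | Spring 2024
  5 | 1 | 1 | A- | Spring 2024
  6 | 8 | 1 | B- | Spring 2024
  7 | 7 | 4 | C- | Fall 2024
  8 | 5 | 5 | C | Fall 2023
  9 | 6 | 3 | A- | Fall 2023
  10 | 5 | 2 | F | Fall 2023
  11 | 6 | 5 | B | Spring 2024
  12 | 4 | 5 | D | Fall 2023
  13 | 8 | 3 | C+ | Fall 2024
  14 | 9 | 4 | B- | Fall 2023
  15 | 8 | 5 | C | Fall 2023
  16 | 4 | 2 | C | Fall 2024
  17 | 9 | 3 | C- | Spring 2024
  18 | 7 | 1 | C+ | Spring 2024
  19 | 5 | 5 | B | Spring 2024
SELECT c.id, p.name AS student, c.grade FROM enrollments c JOIN students p ON c.student_id = p.id WHERE p.gpa >= 2.93 ORDER BY c.grade DESC

Execution result:
id | student | grade
10 | Quinn Jones | F
1 | Peter Martinez | D
2 | Alice Williams | C-
7 | Peter Martinez | C-
17 | Alice Williams | C-
4 | Grace Davis | C+
13 | Grace Davis | C+
18 | Peter Martinez | C+
8 | Quinn Jones | C
15 | Grace Davis | C
6 | Grace Davis | B-
14 | Alice Williams | B-
3 | Grace Davis | B
19 | Quinn Jones | B
5 | Grace Davis | A-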